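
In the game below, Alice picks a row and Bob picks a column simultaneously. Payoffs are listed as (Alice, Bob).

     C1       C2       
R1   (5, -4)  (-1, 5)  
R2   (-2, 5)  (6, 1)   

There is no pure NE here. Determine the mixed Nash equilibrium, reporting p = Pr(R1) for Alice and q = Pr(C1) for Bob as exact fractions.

p = 4/13, q = 1/2

Each player's mixing probability is pinned down by making the *other* player indifferent.
Bob indifferent between C1 and C2: p·(-4) + (1−p)·5 = p·5 + (1−p)·1 ⟹ 5 + (-9)p = 1 + 4p ⟹ p = 4/13.
Alice indifferent between R1 and R2: q·5 + (1−q)·(-1) = q·(-2) + (1−q)·6 ⟹ (-1) + 6q = 6 + (-8)q ⟹ q = 1/2.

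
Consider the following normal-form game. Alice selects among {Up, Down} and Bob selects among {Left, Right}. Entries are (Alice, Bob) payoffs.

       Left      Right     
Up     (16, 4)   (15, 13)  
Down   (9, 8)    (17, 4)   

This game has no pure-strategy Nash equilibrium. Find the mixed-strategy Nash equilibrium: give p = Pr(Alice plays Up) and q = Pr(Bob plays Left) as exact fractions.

p = 4/13, q = 2/9

In a mixed NE each player is indifferent between their pure strategies, so the opponent's mix sets the indifference.
Bob indifferent between Left and Right: p·4 + (1−p)·8 = p·13 + (1−p)·4 ⟹ 8 + (-4)p = 4 + 9p ⟹ p = 4/13.
Alice indifferent between Up and Down: q·16 + (1−q)·15 = q·9 + (1−q)·17 ⟹ 15 + 1q = 17 + (-8)q ⟹ q = 2/9.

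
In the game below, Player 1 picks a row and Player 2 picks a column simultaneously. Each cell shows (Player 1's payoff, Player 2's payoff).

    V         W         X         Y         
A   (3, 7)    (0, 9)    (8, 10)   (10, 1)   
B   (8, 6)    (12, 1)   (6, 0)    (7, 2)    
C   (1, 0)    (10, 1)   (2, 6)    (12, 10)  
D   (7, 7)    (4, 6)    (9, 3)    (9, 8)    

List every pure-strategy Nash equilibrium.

Check mutual best responses: a cell is a NE iff neither player can gain by unilaterally deviating.
Player 1's best responses — vs V: B (payoff 8); vs W: B (payoff 12); vs X: D (payoff 9); vs Y: C (payoff 12).
Player 2's best responses — vs A: X (payoff 10); vs B: V (payoff 6); vs C: Y (payoff 10); vs D: Y (payoff 8).
Mutual best responses occur at (B, V) and (C, Y); at each, neither player gains by switching.

(B, V) and (C, Y)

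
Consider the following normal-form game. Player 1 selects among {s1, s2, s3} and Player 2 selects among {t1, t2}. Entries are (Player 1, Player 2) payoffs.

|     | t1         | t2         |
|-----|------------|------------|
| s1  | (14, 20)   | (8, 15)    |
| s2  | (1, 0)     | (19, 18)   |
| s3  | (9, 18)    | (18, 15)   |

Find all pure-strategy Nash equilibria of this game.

(s1, t1) and (s2, t2)

Check mutual best responses: a cell is a NE iff neither player can gain by unilaterally deviating.
Player 1's best responses — vs t1: s1 (payoff 14); vs t2: s2 (payoff 19).
Player 2's best responses — vs s1: t1 (payoff 20); vs s2: t2 (payoff 18); vs s3: t1 (payoff 18).
Mutual best responses occur at (s1, t1) and (s2, t2); at each, neither player gains by switching.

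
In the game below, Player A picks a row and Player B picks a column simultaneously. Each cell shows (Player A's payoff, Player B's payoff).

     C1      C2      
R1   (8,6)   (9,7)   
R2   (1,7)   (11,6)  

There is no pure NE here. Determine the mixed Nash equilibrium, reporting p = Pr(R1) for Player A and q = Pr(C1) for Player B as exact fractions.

p = 1/2, q = 2/9

In a mixed NE each player is indifferent between their pure strategies, so the opponent's mix sets the indifference.
Player B indifferent between C1 and C2: p·6 + (1−p)·7 = p·7 + (1−p)·6 ⟹ 7 + (-1)p = 6 + 1p ⟹ p = 1/2.
Player A indifferent between R1 and R2: q·8 + (1−q)·9 = q·1 + (1−q)·11 ⟹ 9 + (-1)q = 11 + (-10)q ⟹ q = 2/9.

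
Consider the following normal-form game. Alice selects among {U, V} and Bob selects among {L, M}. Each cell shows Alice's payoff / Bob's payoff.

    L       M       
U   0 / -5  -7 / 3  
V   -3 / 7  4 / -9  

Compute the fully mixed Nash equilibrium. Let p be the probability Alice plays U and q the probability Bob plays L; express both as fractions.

p = 2/3, q = 11/14

Each player's mixing probability is pinned down by making the *other* player indifferent.
Bob indifferent between L and M: p·(-5) + (1−p)·7 = p·3 + (1−p)·(-9) ⟹ 7 + (-12)p = (-9) + 12p ⟹ p = 2/3.
Alice indifferent between U and V: q·0 + (1−q)·(-7) = q·(-3) + (1−q)·4 ⟹ (-7) + 7q = 4 + (-7)q ⟹ q = 11/14.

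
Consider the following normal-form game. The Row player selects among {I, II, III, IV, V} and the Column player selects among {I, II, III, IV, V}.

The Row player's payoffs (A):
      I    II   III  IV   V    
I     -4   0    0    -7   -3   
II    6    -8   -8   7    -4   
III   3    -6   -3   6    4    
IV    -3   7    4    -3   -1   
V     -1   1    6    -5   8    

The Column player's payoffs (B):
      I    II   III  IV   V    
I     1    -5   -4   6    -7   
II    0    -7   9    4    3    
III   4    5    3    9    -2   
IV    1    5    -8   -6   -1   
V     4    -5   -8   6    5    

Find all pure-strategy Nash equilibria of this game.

(IV, II)

Check mutual best responses: a cell is a NE iff neither player can gain by unilaterally deviating.
The Row player's best responses — vs I: II (payoff 6); vs II: IV (payoff 7); vs III: V (payoff 6); vs IV: II (payoff 7); vs V: V (payoff 8).
The Column player's best responses — vs I: IV (payoff 6); vs II: III (payoff 9); vs III: IV (payoff 9); vs IV: II (payoff 5); vs V: IV (payoff 6).
The only mutual best response is (IV, II); neither player gains by switching there.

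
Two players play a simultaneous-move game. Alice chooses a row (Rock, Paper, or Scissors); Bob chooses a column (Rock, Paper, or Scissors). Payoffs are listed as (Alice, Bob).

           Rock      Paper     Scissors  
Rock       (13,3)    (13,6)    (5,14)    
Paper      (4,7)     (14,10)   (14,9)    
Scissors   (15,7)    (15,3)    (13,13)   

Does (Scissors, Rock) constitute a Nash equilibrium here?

No

Holding Bob at Rock: Alice gets 15 from Scissors, versus 13 from Rock, 4 from Paper. No profitable deviation for Alice.
Holding Alice at Scissors: Bob gets 7 from Rock but could get 13 by switching to Scissors. Bob has a profitable deviation.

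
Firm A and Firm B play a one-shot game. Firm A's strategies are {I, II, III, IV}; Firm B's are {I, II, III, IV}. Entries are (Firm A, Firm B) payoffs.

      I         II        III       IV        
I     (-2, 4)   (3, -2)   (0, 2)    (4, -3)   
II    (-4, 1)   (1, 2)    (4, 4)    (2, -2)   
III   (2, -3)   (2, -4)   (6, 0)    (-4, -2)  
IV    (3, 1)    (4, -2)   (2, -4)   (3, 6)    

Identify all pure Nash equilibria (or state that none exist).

Find each player's best response to every opponent strategy; NE are the intersections.
Firm A's best responses — vs I: IV (payoff 3); vs II: IV (payoff 4); vs III: III (payoff 6); vs IV: I (payoff 4).
Firm B's best responses — vs I: I (payoff 4); vs II: III (payoff 4); vs III: III (payoff 0); vs IV: IV (payoff 6).
The only mutual best response is (III, III); neither player gains by switching there.

(III, III)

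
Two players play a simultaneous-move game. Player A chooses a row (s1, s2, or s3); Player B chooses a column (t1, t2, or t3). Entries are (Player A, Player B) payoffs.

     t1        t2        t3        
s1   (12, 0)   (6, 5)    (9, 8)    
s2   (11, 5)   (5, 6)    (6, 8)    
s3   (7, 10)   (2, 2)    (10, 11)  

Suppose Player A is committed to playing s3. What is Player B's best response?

t3

With Player A fixed at s3, Player B's payoffs are: t1 → 10, t2 → 2, t3 → 11.
The maximum is 11, achieved by t3.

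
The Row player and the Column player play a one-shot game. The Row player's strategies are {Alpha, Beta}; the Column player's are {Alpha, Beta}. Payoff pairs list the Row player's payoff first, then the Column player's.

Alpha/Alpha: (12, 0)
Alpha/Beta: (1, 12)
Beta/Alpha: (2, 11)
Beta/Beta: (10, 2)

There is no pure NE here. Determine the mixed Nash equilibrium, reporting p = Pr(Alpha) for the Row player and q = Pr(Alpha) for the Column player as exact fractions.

p = 3/7, q = 9/19

Each player's mixing probability is pinned down by making the *other* player indifferent.
The Column player indifferent between Alpha and Beta: p·0 + (1−p)·11 = p·12 + (1−p)·2 ⟹ 11 + (-11)p = 2 + 10p ⟹ p = 3/7.
The Row player indifferent between Alpha and Beta: q·12 + (1−q)·1 = q·2 + (1−q)·10 ⟹ 1 + 11q = 10 + (-8)q ⟹ q = 9/19.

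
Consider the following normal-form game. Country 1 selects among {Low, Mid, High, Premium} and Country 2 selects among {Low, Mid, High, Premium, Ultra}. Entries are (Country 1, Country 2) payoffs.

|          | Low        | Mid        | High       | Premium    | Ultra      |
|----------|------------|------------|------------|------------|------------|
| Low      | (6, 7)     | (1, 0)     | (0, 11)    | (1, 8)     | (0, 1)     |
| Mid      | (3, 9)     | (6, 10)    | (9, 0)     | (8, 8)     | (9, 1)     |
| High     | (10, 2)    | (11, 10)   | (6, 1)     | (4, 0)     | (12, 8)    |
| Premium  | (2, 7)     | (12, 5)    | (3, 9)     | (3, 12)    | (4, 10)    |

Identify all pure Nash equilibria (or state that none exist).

There is no pure-strategy Nash equilibrium

Check mutual best responses: a cell is a NE iff neither player can gain by unilaterally deviating.
Country 1's best responses — vs Low: High (payoff 10); vs Mid: Premium (payoff 12); vs High: Mid (payoff 9); vs Premium: Mid (payoff 8); vs Ultra: High (payoff 12).
Country 2's best responses — vs Low: High (payoff 11); vs Mid: Mid (payoff 10); vs High: Mid (payoff 10); vs Premium: Premium (payoff 12).
No cell has both players best-responding. For instance, Country 1's best reply to Mid is Premium, but against Premium Country 2 prefers Premium over Mid.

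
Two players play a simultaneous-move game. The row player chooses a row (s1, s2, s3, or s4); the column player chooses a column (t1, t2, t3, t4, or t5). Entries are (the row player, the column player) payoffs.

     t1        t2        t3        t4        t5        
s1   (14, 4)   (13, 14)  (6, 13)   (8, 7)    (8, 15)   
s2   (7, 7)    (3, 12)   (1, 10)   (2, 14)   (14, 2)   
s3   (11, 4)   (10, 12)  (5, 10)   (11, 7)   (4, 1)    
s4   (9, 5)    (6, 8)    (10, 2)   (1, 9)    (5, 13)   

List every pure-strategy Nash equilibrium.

Find each player's best response to every opponent strategy; NE are the intersections.
The row player's best responses — vs t1: s1 (payoff 14); vs t2: s1 (payoff 13); vs t3: s4 (payoff 10); vs t4: s3 (payoff 11); vs t5: s2 (payoff 14).
The column player's best responses — vs s1: t5 (payoff 15); vs s2: t4 (payoff 14); vs s3: t2 (payoff 12); vs s4: t5 (payoff 13).
No cell has both players best-responding. For instance, the row player's best reply to t5 is s2, but against s2 the column player prefers t4 over t5.

There is no pure-strategy Nash equilibrium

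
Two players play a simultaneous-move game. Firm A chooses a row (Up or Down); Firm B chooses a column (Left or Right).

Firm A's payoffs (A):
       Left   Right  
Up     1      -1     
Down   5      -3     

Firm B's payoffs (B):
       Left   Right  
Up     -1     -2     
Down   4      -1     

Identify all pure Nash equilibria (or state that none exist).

A profile is a Nash equilibrium when each player is best-responding to the other.
Firm A's best responses — vs Left: Down (payoff 5); vs Right: Up (payoff -1).
Firm B's best responses — vs Up: Left (payoff -1); vs Down: Left (payoff 4).
The only mutual best response is (Down, Left); neither player gains by switching there.

(Down, Left)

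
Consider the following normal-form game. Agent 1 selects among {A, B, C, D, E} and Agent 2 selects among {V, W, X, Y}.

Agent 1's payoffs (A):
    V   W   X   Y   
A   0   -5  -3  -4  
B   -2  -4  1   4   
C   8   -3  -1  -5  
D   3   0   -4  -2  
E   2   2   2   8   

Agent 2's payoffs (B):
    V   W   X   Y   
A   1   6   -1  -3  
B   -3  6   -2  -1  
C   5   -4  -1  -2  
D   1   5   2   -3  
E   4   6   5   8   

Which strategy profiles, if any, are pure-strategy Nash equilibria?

(C, V) and (E, Y)

A profile is a Nash equilibrium when each player is best-responding to the other.
Agent 1's best responses — vs V: C (payoff 8); vs W: E (payoff 2); vs X: E (payoff 2); vs Y: E (payoff 8).
Agent 2's best responses — vs A: W (payoff 6); vs B: W (payoff 6); vs C: V (payoff 5); vs D: W (payoff 5); vs E: Y (payoff 8).
Mutual best responses occur at (C, V) and (E, Y); at each, neither player gains by switching.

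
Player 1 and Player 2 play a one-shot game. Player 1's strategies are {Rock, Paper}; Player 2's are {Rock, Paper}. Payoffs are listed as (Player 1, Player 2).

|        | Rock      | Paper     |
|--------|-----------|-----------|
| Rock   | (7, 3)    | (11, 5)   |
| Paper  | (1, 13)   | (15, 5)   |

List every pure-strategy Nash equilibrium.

Find each player's best response to every opponent strategy; NE are the intersections.
Player 1's best responses — vs Rock: Rock (payoff 7); vs Paper: Paper (payoff 15).
Player 2's best responses — vs Rock: Paper (payoff 5); vs Paper: Rock (payoff 13).
No cell has both players best-responding. For instance, Player 1's best reply to Rock is Rock, but against Rock Player 2 prefers Paper over Rock.

No pure-strategy Nash equilibrium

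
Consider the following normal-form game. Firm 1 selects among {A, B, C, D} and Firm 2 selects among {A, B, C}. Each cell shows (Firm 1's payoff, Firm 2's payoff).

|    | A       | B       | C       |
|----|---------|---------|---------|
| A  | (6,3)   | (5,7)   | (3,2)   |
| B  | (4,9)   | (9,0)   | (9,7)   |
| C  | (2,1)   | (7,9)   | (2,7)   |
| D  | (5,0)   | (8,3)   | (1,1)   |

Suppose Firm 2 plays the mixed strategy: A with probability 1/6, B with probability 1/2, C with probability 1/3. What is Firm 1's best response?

B

Compute Firm 1's expected payoff from each pure strategy against the given mix.
A: (1/6)·6 + (1/2)·5 + (1/3)·3 = 9/2
B: (1/6)·4 + (1/2)·9 + (1/3)·9 = 49/6
C: (1/6)·2 + (1/2)·7 + (1/3)·2 = 9/2
D: (1/6)·5 + (1/2)·8 + (1/3)·1 = 31/6
Highest expected payoff is 49/6, from B.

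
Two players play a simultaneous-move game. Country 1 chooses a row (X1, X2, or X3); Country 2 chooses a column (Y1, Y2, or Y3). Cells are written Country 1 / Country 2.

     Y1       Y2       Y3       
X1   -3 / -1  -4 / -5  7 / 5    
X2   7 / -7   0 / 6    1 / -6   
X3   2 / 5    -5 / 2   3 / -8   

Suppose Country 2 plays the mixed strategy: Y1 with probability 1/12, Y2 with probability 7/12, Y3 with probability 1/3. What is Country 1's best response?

Compute Country 1's expected payoff from each pure strategy against the given mix.
X1: (1/12)·(-3) + (7/12)·(-4) + (1/3)·7 = -1/4
X2: (1/12)·7 + (7/12)·0 + (1/3)·1 = 11/12
X3: (1/12)·2 + (7/12)·(-5) + (1/3)·3 = -7/4
Highest expected payoff is 11/12, from X2.

X2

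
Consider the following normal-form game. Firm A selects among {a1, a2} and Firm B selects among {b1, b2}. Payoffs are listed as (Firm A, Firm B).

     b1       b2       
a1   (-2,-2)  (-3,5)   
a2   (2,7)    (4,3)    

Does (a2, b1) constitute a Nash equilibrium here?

Holding Firm B at b1: Firm A gets 2 from a2, versus -2 from a1. No profitable deviation for Firm A.
Holding Firm A at a2: Firm B gets 7 from b1, versus 3 from b2. No profitable deviation for Firm B either.

Yes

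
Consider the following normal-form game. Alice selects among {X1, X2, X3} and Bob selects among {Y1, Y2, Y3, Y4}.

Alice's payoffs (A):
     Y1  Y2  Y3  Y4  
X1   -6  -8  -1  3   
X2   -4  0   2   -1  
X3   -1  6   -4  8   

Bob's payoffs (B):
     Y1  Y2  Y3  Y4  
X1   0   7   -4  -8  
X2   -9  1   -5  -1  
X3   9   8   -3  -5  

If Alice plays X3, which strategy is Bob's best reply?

Y1

With Alice fixed at X3, Bob's payoffs are: Y1 → 9, Y2 → 8, Y3 → -3, Y4 → -5.
The maximum is 9, achieved by Y1.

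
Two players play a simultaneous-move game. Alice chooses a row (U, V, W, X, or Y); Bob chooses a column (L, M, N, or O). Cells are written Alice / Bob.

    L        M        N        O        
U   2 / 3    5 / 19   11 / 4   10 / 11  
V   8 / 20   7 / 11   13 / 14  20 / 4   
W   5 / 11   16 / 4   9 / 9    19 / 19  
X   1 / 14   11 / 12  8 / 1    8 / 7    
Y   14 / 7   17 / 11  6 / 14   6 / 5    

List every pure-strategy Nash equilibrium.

A profile is a Nash equilibrium when each player is best-responding to the other.
Alice's best responses — vs L: Y (payoff 14); vs M: Y (payoff 17); vs N: V (payoff 13); vs O: V (payoff 20).
Bob's best responses — vs U: M (payoff 19); vs V: L (payoff 20); vs W: O (payoff 19); vs X: L (payoff 14); vs Y: N (payoff 14).
No cell has both players best-responding. For instance, Alice's best reply to O is V, but against V Bob prefers L over O.

No pure-strategy Nash equilibrium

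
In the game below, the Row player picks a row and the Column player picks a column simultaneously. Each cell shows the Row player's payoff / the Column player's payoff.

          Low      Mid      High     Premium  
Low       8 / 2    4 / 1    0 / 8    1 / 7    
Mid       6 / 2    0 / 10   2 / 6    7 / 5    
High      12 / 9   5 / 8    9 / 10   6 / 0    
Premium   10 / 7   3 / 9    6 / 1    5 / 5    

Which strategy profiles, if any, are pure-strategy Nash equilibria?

Check mutual best responses: a cell is a NE iff neither player can gain by unilaterally deviating.
The Row player's best responses — vs Low: High (payoff 12); vs Mid: High (payoff 5); vs High: High (payoff 9); vs Premium: Mid (payoff 7).
The Column player's best responses — vs Low: High (payoff 8); vs Mid: Mid (payoff 10); vs High: High (payoff 10); vs Premium: Mid (payoff 9).
The only mutual best response is (High, High); neither player gains by switching there.

(High, High)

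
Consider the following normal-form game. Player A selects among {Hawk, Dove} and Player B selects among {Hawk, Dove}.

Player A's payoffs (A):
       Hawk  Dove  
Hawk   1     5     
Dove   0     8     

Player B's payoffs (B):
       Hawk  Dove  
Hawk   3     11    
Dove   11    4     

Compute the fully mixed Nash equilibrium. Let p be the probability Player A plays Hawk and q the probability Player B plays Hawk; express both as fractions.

Each player's mixing probability is pinned down by making the *other* player indifferent.
Player B indifferent between Hawk and Dove: p·3 + (1−p)·11 = p·11 + (1−p)·4 ⟹ 11 + (-8)p = 4 + 7p ⟹ p = 7/15.
Player A indifferent between Hawk and Dove: q·1 + (1−q)·5 = q·0 + (1−q)·8 ⟹ 5 + (-4)q = 8 + (-8)q ⟹ q = 3/4.

p = 7/15, q = 3/4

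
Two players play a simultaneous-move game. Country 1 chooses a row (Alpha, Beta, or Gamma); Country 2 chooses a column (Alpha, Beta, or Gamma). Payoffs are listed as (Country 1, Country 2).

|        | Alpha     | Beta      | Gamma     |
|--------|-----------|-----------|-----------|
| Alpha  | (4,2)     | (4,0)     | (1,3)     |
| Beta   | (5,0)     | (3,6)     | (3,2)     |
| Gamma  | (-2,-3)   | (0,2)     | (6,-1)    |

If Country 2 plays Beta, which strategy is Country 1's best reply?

With Country 2 fixed at Beta, Country 1's payoffs are: Alpha → 4, Beta → 3, Gamma → 0.
The maximum is 4, achieved by Alpha.

Alpha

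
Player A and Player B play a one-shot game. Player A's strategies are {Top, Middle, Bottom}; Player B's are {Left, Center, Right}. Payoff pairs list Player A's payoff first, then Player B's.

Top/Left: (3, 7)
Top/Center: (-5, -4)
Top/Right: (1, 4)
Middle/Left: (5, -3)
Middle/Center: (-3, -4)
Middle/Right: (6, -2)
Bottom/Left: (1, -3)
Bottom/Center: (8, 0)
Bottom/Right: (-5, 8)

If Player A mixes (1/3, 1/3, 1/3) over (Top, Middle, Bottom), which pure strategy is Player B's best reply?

Right

Compute Player B's expected payoff from each pure strategy against the given mix.
Left: (1/3)·7 + (1/3)·(-3) + (1/3)·(-3) = 1/3
Center: (1/3)·(-4) + (1/3)·(-4) + (1/3)·0 = -8/3
Right: (1/3)·4 + (1/3)·(-2) + (1/3)·8 = 10/3
Highest expected payoff is 10/3, from Right.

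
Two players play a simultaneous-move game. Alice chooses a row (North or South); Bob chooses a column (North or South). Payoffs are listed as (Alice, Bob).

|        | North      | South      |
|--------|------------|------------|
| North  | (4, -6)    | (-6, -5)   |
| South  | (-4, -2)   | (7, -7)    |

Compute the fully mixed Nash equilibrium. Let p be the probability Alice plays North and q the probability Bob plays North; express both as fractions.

Each player's mixing probability is pinned down by making the *other* player indifferent.
Bob indifferent between North and South: p·(-6) + (1−p)·(-2) = p·(-5) + (1−p)·(-7) ⟹ (-2) + (-4)p = (-7) + 2p ⟹ p = 5/6.
Alice indifferent between North and South: q·4 + (1−q)·(-6) = q·(-4) + (1−q)·7 ⟹ (-6) + 10q = 7 + (-11)q ⟹ q = 13/21.

p = 5/6, q = 13/21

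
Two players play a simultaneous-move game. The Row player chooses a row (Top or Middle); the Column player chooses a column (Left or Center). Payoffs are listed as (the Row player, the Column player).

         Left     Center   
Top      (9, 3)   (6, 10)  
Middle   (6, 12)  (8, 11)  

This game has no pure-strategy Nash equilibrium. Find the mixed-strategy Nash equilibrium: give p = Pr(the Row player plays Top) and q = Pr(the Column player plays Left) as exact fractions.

p = 1/8, q = 2/5

Each player's mixing probability is pinned down by making the *other* player indifferent.
The Column player indifferent between Left and Center: p·3 + (1−p)·12 = p·10 + (1−p)·11 ⟹ 12 + (-9)p = 11 + (-1)p ⟹ p = 1/8.
The Row player indifferent between Top and Middle: q·9 + (1−q)·6 = q·6 + (1−q)·8 ⟹ 6 + 3q = 8 + (-2)q ⟹ q = 2/5.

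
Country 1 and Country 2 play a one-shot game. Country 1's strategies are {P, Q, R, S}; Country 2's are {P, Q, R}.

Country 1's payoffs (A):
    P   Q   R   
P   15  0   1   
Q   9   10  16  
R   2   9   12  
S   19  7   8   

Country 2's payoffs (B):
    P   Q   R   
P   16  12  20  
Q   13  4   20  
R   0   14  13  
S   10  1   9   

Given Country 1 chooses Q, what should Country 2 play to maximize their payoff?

R

With Country 1 fixed at Q, Country 2's payoffs are: P → 13, Q → 4, R → 20.
The maximum is 20, achieved by R.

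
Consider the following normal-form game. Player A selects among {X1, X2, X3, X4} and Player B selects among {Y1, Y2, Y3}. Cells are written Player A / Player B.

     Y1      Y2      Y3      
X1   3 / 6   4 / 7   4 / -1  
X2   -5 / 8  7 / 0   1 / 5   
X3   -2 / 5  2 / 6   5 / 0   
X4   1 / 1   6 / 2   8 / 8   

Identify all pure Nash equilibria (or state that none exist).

Check mutual best responses: a cell is a NE iff neither player can gain by unilaterally deviating.
Player A's best responses — vs Y1: X1 (payoff 3); vs Y2: X2 (payoff 7); vs Y3: X4 (payoff 8).
Player B's best responses — vs X1: Y2 (payoff 7); vs X2: Y1 (payoff 8); vs X3: Y2 (payoff 6); vs X4: Y3 (payoff 8).
The only mutual best response is (X4, Y3); neither player gains by switching there.

(X4, Y3)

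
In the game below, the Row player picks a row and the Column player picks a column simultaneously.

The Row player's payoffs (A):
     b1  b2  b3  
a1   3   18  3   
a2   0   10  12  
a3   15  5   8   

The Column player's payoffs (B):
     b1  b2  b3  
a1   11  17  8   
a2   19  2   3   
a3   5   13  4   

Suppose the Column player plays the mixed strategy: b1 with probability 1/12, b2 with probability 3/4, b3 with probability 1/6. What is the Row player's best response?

a1

The Row player's best reply maximizes expected payoff against the mix.
a1: (1/12)·3 + (3/4)·18 + (1/6)·3 = 57/4
a2: (1/12)·0 + (3/4)·10 + (1/6)·12 = 19/2
a3: (1/12)·15 + (3/4)·5 + (1/6)·8 = 19/3
Highest expected payoff is 57/4, from a1.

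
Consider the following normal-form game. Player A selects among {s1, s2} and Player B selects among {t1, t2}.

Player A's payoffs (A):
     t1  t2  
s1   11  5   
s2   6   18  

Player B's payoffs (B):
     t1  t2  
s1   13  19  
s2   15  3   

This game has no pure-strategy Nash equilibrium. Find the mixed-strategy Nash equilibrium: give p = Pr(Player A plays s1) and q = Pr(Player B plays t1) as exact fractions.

p = 2/3, q = 13/18

Each player's mixing probability is pinned down by making the *other* player indifferent.
Player B indifferent between t1 and t2: p·13 + (1−p)·15 = p·19 + (1−p)·3 ⟹ 15 + (-2)p = 3 + 16p ⟹ p = 2/3.
Player A indifferent between s1 and s2: q·11 + (1−q)·5 = q·6 + (1−q)·18 ⟹ 5 + 6q = 18 + (-12)q ⟹ q = 13/18.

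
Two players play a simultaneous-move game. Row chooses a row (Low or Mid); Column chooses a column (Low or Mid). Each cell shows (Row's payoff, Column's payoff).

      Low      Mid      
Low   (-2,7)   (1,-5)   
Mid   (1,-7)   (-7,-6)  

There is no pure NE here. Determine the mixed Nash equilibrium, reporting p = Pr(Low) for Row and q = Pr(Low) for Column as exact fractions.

In a mixed NE each player is indifferent between their pure strategies, so the opponent's mix sets the indifference.
Column indifferent between Low and Mid: p·7 + (1−p)·(-7) = p·(-5) + (1−p)·(-6) ⟹ (-7) + 14p = (-6) + 1p ⟹ p = 1/13.
Row indifferent between Low and Mid: q·(-2) + (1−q)·1 = q·1 + (1−q)·(-7) ⟹ 1 + (-3)q = (-7) + 8q ⟹ q = 8/11.

p = 1/13, q = 8/11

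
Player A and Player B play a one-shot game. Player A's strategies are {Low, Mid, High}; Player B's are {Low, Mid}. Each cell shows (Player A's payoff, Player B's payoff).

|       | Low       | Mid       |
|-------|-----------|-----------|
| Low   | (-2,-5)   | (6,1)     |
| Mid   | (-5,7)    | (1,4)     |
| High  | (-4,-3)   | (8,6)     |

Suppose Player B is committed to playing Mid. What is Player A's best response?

High

With Player B fixed at Mid, Player A's payoffs are: Low → 6, Mid → 1, High → 8.
The maximum is 8, achieved by High.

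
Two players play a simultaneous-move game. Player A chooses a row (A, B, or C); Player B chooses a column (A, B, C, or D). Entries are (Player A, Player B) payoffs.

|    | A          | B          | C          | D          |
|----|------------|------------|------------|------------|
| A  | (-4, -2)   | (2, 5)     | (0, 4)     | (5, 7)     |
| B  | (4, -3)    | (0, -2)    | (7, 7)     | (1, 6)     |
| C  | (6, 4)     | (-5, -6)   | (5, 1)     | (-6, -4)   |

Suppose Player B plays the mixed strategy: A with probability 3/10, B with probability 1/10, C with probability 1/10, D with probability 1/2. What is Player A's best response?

Compute Player A's expected payoff from each pure strategy against the given mix.
A: (3/10)·(-4) + (1/10)·2 + (1/10)·0 + (1/2)·5 = 3/2
B: (3/10)·4 + (1/10)·0 + (1/10)·7 + (1/2)·1 = 12/5
C: (3/10)·6 + (1/10)·(-5) + (1/10)·5 + (1/2)·(-6) = -6/5
Highest expected payoff is 12/5, from B.

B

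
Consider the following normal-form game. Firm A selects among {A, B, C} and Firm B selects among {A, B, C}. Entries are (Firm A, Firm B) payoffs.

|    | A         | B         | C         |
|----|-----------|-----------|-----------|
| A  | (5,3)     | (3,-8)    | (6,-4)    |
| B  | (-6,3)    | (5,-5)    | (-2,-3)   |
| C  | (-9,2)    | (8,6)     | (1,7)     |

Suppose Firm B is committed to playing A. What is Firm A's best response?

With Firm B fixed at A, Firm A's payoffs are: A → 5, B → -6, C → -9.
The maximum is 5, achieved by A.

A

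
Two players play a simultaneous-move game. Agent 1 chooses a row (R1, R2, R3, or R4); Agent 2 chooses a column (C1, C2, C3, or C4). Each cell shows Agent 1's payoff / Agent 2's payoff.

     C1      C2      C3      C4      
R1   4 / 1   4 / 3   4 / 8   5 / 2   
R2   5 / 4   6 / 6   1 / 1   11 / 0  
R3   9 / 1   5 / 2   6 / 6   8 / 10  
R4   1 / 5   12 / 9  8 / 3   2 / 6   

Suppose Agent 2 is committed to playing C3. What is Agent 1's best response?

R4

With Agent 2 fixed at C3, Agent 1's payoffs are: R1 → 4, R2 → 1, R3 → 6, R4 → 8.
The maximum is 8, achieved by R4.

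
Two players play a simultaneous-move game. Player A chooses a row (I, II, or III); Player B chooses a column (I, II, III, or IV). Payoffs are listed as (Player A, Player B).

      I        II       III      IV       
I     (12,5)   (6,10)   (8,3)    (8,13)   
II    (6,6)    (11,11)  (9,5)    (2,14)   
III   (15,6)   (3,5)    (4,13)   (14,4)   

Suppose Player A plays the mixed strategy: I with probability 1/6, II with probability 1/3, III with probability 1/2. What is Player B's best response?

IV

Player B's best reply maximizes expected payoff against the mix.
I: (1/6)·5 + (1/3)·6 + (1/2)·6 = 35/6
II: (1/6)·10 + (1/3)·11 + (1/2)·5 = 47/6
III: (1/6)·3 + (1/3)·5 + (1/2)·13 = 26/3
IV: (1/6)·13 + (1/3)·14 + (1/2)·4 = 53/6
Highest expected payoff is 53/6, from IV.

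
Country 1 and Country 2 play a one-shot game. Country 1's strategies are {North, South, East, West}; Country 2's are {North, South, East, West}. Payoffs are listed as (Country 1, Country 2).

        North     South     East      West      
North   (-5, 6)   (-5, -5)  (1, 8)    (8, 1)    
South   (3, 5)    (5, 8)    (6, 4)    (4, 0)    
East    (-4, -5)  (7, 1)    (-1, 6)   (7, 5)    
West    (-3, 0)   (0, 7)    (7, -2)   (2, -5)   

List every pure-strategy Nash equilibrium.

None

Find each player's best response to every opponent strategy; NE are the intersections.
Country 1's best responses — vs North: South (payoff 3); vs South: East (payoff 7); vs East: West (payoff 7); vs West: North (payoff 8).
Country 2's best responses — vs North: East (payoff 8); vs South: South (payoff 8); vs East: East (payoff 6); vs West: South (payoff 7).
No cell has both players best-responding. For instance, Country 1's best reply to East is West, but against West Country 2 prefers South over East.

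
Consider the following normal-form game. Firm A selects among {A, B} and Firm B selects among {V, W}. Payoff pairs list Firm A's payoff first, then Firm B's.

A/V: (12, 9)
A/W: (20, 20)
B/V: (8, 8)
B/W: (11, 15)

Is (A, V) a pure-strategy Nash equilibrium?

No

Holding Firm B at V: Firm A gets 12 from A, versus 8 from B. No profitable deviation for Firm A.
Holding Firm A at A: Firm B gets 9 from V but could get 20 by switching to W. Firm B has a profitable deviation.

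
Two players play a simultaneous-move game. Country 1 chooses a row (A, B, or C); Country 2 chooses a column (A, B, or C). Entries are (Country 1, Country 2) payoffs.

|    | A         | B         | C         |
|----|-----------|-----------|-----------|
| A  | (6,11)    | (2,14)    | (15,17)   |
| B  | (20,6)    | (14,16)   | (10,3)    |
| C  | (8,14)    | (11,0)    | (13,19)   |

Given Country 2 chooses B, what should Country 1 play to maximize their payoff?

With Country 2 fixed at B, Country 1's payoffs are: A → 2, B → 14, C → 11.
The maximum is 14, achieved by B.

B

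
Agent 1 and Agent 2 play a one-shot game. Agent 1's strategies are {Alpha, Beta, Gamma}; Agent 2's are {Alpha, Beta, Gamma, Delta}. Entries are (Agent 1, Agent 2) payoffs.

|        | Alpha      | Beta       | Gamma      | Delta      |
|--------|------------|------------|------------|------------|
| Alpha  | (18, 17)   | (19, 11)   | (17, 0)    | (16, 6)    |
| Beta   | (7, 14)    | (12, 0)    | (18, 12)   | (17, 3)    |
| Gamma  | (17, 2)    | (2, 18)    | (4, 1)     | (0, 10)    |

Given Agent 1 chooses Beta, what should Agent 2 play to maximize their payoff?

With Agent 1 fixed at Beta, Agent 2's payoffs are: Alpha → 14, Beta → 0, Gamma → 12, Delta → 3.
The maximum is 14, achieved by Alpha.

Alpha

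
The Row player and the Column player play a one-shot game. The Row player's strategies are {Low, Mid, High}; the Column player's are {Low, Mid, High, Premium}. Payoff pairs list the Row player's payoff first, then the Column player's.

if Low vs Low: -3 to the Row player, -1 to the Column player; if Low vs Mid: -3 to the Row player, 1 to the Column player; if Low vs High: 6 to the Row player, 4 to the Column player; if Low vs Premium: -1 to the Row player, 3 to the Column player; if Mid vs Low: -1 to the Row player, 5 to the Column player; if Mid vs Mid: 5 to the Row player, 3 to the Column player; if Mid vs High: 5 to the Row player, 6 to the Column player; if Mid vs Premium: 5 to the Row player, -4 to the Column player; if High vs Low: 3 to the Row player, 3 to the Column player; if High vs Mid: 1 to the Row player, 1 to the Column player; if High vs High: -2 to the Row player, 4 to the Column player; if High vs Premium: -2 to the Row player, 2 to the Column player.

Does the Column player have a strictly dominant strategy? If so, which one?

A strategy is strictly dominant if it gives the Column player a strictly higher payoff than every other strategy, against every choice by the opponent.
High strictly dominates: vs Low: 4 > each of {-1, 1, 3}; vs Mid: 6 > each of {5, 3, -4}; vs High: 4 > each of {3, 1, 2}.

High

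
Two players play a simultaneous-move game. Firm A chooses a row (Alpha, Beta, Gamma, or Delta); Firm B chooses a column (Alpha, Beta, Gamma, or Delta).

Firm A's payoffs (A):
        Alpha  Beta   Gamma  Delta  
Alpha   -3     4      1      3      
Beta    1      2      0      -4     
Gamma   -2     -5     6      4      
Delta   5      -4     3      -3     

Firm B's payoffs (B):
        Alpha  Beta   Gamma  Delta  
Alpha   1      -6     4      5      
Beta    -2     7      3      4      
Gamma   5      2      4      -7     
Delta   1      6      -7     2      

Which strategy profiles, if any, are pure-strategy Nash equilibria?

Check mutual best responses: a cell is a NE iff neither player can gain by unilaterally deviating.
Firm A's best responses — vs Alpha: Delta (payoff 5); vs Beta: Alpha (payoff 4); vs Gamma: Gamma (payoff 6); vs Delta: Gamma (payoff 4).
Firm B's best responses — vs Alpha: Delta (payoff 5); vs Beta: Beta (payoff 7); vs Gamma: Alpha (payoff 5); vs Delta: Beta (payoff 6).
No cell has both players best-responding. For instance, Firm A's best reply to Alpha is Delta, but against Delta Firm B prefers Beta over Alpha.

There is no pure-strategy Nash equilibrium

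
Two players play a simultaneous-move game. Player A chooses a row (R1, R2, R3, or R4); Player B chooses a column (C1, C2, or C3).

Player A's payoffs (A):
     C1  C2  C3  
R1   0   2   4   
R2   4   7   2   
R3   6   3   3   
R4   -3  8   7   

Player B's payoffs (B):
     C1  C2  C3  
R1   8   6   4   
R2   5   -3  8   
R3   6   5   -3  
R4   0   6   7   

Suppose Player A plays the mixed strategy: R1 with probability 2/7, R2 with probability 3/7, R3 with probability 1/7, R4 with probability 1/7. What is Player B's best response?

C1

Compute Player B's expected payoff from each pure strategy against the given mix.
C1: (2/7)·8 + (3/7)·5 + (1/7)·6 + (1/7)·0 = 37/7
C2: (2/7)·6 + (3/7)·(-3) + (1/7)·5 + (1/7)·6 = 2
C3: (2/7)·4 + (3/7)·8 + (1/7)·(-3) + (1/7)·7 = 36/7
Highest expected payoff is 37/7, from C1.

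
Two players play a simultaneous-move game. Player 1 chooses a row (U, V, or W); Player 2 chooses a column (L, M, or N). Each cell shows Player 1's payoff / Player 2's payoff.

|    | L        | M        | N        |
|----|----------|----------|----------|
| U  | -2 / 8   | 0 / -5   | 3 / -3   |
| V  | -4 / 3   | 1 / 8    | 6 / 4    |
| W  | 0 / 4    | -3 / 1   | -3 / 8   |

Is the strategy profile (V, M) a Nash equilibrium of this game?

Yes

Holding Player 2 at M: Player 1 gets 1 from V, versus 0 from U, -3 from W. No profitable deviation for Player 1.
Holding Player 1 at V: Player 2 gets 8 from M, versus 3 from L, 4 from N. No profitable deviation for Player 2 either.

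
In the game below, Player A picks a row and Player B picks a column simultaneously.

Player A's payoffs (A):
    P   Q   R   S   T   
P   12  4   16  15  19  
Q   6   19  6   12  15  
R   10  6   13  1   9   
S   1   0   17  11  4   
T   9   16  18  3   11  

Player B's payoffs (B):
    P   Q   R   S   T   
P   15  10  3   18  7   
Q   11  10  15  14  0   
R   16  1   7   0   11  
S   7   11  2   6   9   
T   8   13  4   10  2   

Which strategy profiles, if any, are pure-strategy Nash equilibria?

(P, S)

A profile is a Nash equilibrium when each player is best-responding to the other.
Player A's best responses — vs P: P (payoff 12); vs Q: Q (payoff 19); vs R: T (payoff 18); vs S: P (payoff 15); vs T: P (payoff 19).
Player B's best responses — vs P: S (payoff 18); vs Q: R (payoff 15); vs R: P (payoff 16); vs S: Q (payoff 11); vs T: Q (payoff 13).
The only mutual best response is (P, S); neither player gains by switching there.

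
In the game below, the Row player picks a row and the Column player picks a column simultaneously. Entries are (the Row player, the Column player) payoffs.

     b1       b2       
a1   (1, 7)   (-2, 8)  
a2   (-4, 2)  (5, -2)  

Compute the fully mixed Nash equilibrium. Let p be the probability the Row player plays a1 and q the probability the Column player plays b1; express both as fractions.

p = 4/5, q = 7/12

In a mixed NE each player is indifferent between their pure strategies, so the opponent's mix sets the indifference.
The Column player indifferent between b1 and b2: p·7 + (1−p)·2 = p·8 + (1−p)·(-2) ⟹ 2 + 5p = (-2) + 10p ⟹ p = 4/5.
The Row player indifferent between a1 and a2: q·1 + (1−q)·(-2) = q·(-4) + (1−q)·5 ⟹ (-2) + 3q = 5 + (-9)q ⟹ q = 7/12.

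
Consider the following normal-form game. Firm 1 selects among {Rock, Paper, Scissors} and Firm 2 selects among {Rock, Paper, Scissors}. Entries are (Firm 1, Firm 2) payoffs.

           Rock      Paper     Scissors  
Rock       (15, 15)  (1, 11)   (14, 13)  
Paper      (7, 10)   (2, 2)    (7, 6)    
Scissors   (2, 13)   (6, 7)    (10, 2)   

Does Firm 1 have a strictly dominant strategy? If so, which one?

None

Check whether one of Firm 1's strategies beats all alternatives regardless of what the opponent does.
Rock is not dominant: against Paper, Paper gives 2 > 1.
Paper is not dominant: against Rock, Rock gives 15 > 7.
Scissors is not dominant: against Rock, Rock gives 15 > 2.
No single strategy is best against every opponent action.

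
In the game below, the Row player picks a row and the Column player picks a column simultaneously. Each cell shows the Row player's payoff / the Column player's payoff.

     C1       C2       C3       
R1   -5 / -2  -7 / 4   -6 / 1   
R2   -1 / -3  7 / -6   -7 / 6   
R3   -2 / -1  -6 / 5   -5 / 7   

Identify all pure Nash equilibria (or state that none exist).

(R3, C3)

A profile is a Nash equilibrium when each player is best-responding to the other.
The Row player's best responses — vs C1: R2 (payoff -1); vs C2: R2 (payoff 7); vs C3: R3 (payoff -5).
The Column player's best responses — vs R1: C2 (payoff 4); vs R2: C3 (payoff 6); vs R3: C3 (payoff 7).
The only mutual best response is (R3, C3); neither player gains by switching there.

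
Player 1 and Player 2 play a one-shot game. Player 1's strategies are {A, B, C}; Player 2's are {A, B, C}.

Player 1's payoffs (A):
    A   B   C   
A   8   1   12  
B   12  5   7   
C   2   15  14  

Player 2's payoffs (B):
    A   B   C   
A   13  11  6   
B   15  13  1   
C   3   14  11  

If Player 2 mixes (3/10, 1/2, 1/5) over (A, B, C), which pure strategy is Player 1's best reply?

C

Compute Player 1's expected payoff from each pure strategy against the given mix.
A: (3/10)·8 + (1/2)·1 + (1/5)·12 = 53/10
B: (3/10)·12 + (1/2)·5 + (1/5)·7 = 15/2
C: (3/10)·2 + (1/2)·15 + (1/5)·14 = 109/10
Highest expected payoff is 109/10, from C.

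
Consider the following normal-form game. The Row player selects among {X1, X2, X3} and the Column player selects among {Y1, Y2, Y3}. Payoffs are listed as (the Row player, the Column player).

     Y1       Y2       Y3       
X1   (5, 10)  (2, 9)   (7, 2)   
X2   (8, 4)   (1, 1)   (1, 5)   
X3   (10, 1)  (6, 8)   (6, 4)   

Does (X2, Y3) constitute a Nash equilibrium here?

No

Holding the Column player at Y3: the Row player gets 1 from X2 but could get 7 by switching to X1. The Row player has a profitable deviation.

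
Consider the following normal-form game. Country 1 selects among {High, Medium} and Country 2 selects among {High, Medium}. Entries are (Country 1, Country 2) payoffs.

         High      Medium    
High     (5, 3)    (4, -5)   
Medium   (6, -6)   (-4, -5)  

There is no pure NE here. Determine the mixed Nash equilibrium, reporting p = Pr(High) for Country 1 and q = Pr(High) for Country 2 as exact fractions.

Each player's mixing probability is pinned down by making the *other* player indifferent.
Country 2 indifferent between High and Medium: p·3 + (1−p)·(-6) = p·(-5) + (1−p)·(-5) ⟹ (-6) + 9p = (-5) + 0p ⟹ p = 1/9.
Country 1 indifferent between High and Medium: q·5 + (1−q)·4 = q·6 + (1−q)·(-4) ⟹ 4 + 1q = (-4) + 10q ⟹ q = 8/9.

p = 1/9, q = 8/9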